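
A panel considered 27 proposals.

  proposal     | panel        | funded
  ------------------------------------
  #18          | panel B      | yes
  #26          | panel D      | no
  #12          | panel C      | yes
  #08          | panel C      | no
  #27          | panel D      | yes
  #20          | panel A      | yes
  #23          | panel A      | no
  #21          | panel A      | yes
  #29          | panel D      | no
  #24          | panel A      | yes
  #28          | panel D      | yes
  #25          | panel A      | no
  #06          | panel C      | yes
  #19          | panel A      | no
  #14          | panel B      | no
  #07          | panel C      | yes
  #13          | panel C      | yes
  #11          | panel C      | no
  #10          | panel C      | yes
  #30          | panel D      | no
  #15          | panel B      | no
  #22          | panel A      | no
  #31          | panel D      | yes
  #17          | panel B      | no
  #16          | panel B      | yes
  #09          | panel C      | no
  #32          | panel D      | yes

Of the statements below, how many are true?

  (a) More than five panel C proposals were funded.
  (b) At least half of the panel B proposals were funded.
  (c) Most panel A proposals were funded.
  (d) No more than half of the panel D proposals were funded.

0

(a) panel C: |A| = 8, |A ∩ B| = 5; needs |A ∩ B| > 5 — false.
(b) panel B: |A| = 5, |A ∩ B| = 2; needs |A ∩ B| ≥ |A ∖ B| — false.
(c) panel A: |A| = 7, |A ∩ B| = 3; needs |A ∩ B| > |A ∖ B| — false.
(d) panel D: |A| = 7, |A ∩ B| = 4; needs |A ∩ B| ≤ |A ∖ B| — false.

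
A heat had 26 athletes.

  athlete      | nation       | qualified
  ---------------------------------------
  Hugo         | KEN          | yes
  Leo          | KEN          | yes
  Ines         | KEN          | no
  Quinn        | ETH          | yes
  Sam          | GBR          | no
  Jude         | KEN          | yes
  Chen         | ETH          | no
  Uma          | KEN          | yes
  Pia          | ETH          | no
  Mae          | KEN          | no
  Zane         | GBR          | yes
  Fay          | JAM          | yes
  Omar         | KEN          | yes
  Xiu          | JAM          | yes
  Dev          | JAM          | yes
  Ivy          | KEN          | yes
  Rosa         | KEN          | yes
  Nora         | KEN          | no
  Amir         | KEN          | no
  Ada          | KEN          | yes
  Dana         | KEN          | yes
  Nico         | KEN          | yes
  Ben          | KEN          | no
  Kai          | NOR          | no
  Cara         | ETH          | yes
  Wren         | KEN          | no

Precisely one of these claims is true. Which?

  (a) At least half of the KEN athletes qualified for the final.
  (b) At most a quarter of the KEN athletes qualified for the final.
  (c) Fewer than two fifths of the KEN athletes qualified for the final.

(a)

|A| = 16, |A ∩ B| = 10, |A ∖ B| = 6.
(a) requires |A ∩ B| ≥ |A ∖ B|: true.
(b) requires |A ∩ B| / |A| ≤ 1/4: false.
(c) requires |A ∩ B| / |A| < 2/5: false.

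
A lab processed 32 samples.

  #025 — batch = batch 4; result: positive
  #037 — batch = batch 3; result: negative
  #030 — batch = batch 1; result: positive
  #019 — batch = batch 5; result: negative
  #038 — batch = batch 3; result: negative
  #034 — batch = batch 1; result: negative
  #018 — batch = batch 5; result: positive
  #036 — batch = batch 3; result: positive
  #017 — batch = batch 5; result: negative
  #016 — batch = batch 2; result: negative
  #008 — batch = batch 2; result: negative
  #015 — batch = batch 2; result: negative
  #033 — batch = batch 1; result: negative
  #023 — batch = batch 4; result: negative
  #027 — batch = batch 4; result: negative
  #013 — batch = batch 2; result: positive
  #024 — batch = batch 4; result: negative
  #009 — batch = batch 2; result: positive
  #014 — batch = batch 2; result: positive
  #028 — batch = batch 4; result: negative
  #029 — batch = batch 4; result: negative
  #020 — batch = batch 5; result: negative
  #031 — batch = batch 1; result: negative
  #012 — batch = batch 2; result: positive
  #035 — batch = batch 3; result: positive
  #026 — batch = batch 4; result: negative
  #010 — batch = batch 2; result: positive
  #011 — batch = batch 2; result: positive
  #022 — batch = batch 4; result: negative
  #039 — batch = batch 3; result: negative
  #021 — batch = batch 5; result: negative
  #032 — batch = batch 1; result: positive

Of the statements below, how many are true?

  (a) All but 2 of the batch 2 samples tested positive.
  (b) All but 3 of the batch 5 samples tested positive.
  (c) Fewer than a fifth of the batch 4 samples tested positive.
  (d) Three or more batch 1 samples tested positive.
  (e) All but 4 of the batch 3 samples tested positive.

1

(a) batch 2: |A| = 9, |A ∩ B| = 6; needs |A ∖ B| = 2 — false.
(b) batch 5: |A| = 5, |A ∩ B| = 1; needs |A ∖ B| = 3 — false.
(c) batch 4: |A| = 8, |A ∩ B| = 1; needs |A ∩ B| / |A| < 1/5 — true.
(d) batch 1: |A| = 5, |A ∩ B| = 2; needs |A ∩ B| ≥ 3 — false.
(e) batch 3: |A| = 5, |A ∩ B| = 2; needs |A ∖ B| = 4 — false.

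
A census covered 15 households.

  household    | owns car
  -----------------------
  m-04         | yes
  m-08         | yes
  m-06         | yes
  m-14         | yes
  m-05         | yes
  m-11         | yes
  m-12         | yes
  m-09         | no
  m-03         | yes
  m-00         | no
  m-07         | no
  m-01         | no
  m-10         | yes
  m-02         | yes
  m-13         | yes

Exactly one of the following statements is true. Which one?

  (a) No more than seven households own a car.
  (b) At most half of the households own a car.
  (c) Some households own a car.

(c)

|A| = 15, |A ∩ B| = 11, |A ∖ B| = 4.
(a) requires |A ∩ B| ≤ 7: false.
(b) requires |A ∩ B| ≤ |A ∖ B|: false.
(c) requires A ∩ B ≠ ∅ (|A ∩ B| ≥ 1): true.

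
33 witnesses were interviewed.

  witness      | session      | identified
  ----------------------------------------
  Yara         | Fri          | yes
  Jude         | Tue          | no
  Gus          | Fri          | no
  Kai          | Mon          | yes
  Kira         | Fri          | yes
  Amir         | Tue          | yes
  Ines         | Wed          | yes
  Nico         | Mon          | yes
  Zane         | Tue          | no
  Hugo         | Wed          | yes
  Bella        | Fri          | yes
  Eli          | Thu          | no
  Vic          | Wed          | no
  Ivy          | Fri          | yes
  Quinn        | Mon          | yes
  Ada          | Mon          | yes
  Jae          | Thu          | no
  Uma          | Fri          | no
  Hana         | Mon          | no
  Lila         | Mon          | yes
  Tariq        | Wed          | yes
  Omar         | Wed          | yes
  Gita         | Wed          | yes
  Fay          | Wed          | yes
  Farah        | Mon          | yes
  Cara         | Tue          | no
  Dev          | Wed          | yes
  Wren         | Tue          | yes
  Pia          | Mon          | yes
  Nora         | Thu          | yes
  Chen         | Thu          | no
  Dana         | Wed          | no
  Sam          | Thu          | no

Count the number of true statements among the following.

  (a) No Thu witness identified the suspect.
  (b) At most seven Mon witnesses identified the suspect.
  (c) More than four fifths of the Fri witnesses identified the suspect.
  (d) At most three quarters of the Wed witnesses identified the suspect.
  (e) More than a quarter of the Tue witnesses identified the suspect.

2

(a) Thu: |A| = 5, |A ∩ B| = 1; needs A ∩ B = ∅ (|A ∩ B| = 0) — false.
(b) Mon: |A| = 8, |A ∩ B| = 7; needs |A ∩ B| ≤ 7 — true.
(c) Fri: |A| = 6, |A ∩ B| = 4; needs |A ∩ B| / |A| > 4/5 — false.
(d) Wed: |A| = 9, |A ∩ B| = 7; needs |A ∩ B| / |A| ≤ 3/4 — false.
(e) Tue: |A| = 5, |A ∩ B| = 2; needs |A ∩ B| / |A| > 1/4 — true.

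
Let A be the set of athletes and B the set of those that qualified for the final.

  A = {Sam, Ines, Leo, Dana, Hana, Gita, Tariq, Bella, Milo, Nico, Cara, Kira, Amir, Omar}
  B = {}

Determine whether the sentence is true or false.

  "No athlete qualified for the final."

True

'No athlete qualified for the final' holds iff A ∩ B = ∅ (|A ∩ B| = 0).
A (the restrictor) = {Sam, Ines, Leo, Dana, Hana, Gita, Tariq, Bella, Milo, Nico, Cara, Kira, Amir, Omar}, |A| = 14.
A ∩ B = {}, so |A ∩ B| = 0.
So the statement is true.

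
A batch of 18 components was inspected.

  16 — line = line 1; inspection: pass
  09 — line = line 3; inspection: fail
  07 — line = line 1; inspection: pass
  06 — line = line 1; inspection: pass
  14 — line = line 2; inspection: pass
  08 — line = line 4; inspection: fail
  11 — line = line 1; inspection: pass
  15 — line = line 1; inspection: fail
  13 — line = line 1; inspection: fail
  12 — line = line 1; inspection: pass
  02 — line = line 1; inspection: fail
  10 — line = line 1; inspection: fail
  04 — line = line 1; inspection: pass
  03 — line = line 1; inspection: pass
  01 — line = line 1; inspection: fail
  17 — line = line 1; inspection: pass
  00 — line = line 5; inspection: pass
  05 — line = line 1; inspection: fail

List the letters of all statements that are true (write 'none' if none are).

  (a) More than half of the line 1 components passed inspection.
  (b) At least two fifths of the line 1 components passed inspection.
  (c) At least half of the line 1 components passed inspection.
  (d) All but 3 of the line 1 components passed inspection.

|A| = 14, |A ∩ B| = 8, |A ∖ B| = 6.
(a) |A ∩ B| > |A ∖ B|: holds.
(b) |A ∩ B| / |A| ≥ 2/5: holds.
(c) |A ∩ B| ≥ |A ∖ B|: holds.
(d) |A ∖ B| = 3: fails.

(a), (b), (c)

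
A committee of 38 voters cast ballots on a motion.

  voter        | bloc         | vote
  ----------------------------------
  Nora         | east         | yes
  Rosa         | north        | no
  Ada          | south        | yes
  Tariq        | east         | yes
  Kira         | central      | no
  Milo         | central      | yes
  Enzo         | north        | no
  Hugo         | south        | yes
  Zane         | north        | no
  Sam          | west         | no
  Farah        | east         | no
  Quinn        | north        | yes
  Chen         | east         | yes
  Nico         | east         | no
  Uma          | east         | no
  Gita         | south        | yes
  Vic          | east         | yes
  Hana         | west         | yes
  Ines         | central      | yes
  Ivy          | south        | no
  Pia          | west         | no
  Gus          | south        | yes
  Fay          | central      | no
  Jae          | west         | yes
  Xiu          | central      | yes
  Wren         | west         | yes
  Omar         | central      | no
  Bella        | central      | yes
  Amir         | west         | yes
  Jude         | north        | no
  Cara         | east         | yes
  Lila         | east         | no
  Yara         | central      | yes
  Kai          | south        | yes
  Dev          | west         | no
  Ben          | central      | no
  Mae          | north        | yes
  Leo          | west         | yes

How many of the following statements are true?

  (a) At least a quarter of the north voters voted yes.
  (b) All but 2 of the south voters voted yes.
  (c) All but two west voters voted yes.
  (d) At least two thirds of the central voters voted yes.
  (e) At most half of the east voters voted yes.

1

(a) north: |A| = 6, |A ∩ B| = 2; needs |A ∩ B| / |A| ≥ 1/4 — true.
(b) south: |A| = 6, |A ∩ B| = 5; needs |A ∖ B| = 2 — false.
(c) west: |A| = 8, |A ∩ B| = 5; needs |A ∖ B| = 2 — false.
(d) central: |A| = 9, |A ∩ B| = 5; needs |A ∩ B| / |A| ≥ 2/3 — false.
(e) east: |A| = 9, |A ∩ B| = 5; needs |A ∩ B| ≤ |A ∖ B| — false.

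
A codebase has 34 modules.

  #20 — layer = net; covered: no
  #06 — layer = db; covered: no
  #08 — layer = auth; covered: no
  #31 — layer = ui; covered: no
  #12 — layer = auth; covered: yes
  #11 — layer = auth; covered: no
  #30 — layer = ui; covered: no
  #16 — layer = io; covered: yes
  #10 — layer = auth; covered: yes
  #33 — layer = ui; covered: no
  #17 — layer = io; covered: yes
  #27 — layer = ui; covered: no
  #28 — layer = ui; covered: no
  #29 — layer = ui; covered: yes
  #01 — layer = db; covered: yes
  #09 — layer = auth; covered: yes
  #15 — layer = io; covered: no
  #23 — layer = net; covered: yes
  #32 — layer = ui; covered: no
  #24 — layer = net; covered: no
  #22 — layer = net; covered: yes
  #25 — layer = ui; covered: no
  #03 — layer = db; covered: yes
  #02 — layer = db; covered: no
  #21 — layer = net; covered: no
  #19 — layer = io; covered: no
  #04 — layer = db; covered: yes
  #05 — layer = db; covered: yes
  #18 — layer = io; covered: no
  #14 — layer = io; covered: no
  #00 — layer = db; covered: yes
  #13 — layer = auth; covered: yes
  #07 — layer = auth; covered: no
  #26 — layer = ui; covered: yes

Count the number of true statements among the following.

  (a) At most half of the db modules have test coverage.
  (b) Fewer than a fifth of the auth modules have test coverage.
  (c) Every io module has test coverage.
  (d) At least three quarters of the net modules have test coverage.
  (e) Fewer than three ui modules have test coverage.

1

(a) db: |A| = 7, |A ∩ B| = 5; needs |A ∩ B| ≤ |A ∖ B| — false.
(b) auth: |A| = 7, |A ∩ B| = 4; needs |A ∩ B| / |A| < 1/5 — false.
(c) io: |A| = 6, |A ∩ B| = 2; needs A ⊆ B, i.e. every element of A is in B (|A ∖ B| = 0) — false.
(d) net: |A| = 5, |A ∩ B| = 2; needs |A ∩ B| / |A| ≥ 3/4 — false.
(e) ui: |A| = 9, |A ∩ B| = 2; needs |A ∩ B| < 3 — true.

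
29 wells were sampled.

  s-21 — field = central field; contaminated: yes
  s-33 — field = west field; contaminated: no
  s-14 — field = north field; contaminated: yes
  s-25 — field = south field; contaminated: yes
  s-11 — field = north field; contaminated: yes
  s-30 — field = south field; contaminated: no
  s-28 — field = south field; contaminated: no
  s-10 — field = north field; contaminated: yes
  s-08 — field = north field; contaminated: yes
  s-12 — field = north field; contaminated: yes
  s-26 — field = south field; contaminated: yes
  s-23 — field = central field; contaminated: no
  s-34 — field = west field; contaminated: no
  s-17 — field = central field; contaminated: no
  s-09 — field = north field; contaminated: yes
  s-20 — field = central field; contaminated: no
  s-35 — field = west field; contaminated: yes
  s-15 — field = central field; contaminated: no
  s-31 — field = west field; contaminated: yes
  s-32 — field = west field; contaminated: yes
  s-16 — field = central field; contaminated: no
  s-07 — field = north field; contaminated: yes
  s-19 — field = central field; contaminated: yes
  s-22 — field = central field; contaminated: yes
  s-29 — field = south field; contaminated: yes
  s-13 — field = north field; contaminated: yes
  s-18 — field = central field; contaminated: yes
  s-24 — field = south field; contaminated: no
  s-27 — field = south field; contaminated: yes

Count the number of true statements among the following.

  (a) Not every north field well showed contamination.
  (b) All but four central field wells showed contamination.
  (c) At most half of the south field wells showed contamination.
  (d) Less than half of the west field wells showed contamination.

(a) north field: |A| = 8, |A ∩ B| = 8; needs A ⊄ B (|A ∖ B| ≥ 1) — false.
(b) central field: |A| = 9, |A ∩ B| = 4; needs |A ∖ B| = 4 — false.
(c) south field: |A| = 7, |A ∩ B| = 4; needs |A ∩ B| ≤ |A ∖ B| — false.
(d) west field: |A| = 5, |A ∩ B| = 3; needs |A ∩ B| < |A ∖ B| — false.

0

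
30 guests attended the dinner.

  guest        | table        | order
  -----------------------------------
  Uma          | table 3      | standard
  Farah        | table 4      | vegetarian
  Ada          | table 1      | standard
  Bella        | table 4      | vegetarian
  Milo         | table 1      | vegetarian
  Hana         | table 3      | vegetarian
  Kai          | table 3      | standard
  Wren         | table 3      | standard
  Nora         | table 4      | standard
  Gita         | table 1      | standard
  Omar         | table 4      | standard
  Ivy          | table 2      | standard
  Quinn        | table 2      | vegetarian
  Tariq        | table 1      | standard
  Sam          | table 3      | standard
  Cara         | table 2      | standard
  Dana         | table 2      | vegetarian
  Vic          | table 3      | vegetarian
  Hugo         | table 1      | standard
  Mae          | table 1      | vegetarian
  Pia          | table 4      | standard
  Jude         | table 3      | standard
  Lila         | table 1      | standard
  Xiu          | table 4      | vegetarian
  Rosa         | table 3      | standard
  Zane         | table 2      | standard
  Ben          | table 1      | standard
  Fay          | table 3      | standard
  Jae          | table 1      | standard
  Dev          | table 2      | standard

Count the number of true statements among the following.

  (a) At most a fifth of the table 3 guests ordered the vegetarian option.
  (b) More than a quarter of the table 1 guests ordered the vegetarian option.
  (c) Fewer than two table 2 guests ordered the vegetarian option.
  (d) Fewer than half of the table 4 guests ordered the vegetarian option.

0

(a) table 3: |A| = 9, |A ∩ B| = 2; needs |A ∩ B| / |A| ≤ 1/5 — false.
(b) table 1: |A| = 9, |A ∩ B| = 2; needs |A ∩ B| / |A| > 1/4 — false.
(c) table 2: |A| = 6, |A ∩ B| = 2; needs |A ∩ B| < 2 — false.
(d) table 4: |A| = 6, |A ∩ B| = 3; needs |A ∩ B| < |A ∖ B| — false.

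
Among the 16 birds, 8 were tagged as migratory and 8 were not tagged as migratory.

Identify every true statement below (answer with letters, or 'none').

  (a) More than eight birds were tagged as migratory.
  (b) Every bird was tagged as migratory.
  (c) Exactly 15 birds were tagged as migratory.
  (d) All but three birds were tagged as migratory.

none

|A| = 16, |A ∩ B| = 8, |A ∖ B| = 8.
(a) |A ∩ B| > 8: fails.
(b) A ⊆ B, i.e. every element of A is in B (|A ∖ B| = 0): fails.
(c) |A ∩ B| = 15: fails.
(d) |A ∖ B| = 3: fails.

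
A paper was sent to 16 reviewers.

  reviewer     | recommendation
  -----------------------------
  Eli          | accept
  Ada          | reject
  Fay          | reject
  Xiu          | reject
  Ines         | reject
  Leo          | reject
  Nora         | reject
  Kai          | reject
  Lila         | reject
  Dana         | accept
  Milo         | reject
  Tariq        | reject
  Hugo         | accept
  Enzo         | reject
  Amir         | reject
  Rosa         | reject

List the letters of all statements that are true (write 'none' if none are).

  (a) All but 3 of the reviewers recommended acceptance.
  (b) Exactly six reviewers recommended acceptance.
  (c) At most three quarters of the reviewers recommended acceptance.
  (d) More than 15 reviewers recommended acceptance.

|A| = 16, |A ∩ B| = 3, |A ∖ B| = 13.
(a) |A ∖ B| = 3: fails.
(b) |A ∩ B| = 6: fails.
(c) |A ∩ B| / |A| ≤ 3/4: holds.
(d) |A ∩ B| > 15: fails.

(c)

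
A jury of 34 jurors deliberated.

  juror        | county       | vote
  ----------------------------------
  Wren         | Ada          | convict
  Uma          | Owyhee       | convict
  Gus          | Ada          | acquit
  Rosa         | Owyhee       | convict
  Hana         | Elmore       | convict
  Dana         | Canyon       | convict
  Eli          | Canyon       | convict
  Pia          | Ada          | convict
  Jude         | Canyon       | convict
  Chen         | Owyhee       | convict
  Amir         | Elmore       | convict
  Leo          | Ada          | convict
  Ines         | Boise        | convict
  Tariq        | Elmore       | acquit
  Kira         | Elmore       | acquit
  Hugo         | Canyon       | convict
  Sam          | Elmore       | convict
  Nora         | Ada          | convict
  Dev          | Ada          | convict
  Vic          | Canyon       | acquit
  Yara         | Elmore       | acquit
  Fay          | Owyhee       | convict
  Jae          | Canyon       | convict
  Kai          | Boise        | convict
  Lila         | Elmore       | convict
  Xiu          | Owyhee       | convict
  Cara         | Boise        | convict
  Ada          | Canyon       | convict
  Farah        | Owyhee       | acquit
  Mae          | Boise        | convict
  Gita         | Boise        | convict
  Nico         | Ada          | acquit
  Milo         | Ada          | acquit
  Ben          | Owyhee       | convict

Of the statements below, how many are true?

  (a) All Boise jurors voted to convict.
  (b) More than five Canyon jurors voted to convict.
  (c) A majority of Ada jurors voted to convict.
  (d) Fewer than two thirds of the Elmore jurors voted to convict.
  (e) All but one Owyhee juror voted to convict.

(a) Boise: |A| = 5, |A ∩ B| = 5; needs A ⊆ B, i.e. every element of A is in B (|A ∖ B| = 0) — true.
(b) Canyon: |A| = 7, |A ∩ B| = 6; needs |A ∩ B| > 5 — true.
(c) Ada: |A| = 8, |A ∩ B| = 5; needs |A ∩ B| > |A ∖ B| — true.
(d) Elmore: |A| = 7, |A ∩ B| = 4; needs |A ∩ B| / |A| < 2/3 — true.
(e) Owyhee: |A| = 7, |A ∩ B| = 6; needs |A ∖ B| = 1 — true.

5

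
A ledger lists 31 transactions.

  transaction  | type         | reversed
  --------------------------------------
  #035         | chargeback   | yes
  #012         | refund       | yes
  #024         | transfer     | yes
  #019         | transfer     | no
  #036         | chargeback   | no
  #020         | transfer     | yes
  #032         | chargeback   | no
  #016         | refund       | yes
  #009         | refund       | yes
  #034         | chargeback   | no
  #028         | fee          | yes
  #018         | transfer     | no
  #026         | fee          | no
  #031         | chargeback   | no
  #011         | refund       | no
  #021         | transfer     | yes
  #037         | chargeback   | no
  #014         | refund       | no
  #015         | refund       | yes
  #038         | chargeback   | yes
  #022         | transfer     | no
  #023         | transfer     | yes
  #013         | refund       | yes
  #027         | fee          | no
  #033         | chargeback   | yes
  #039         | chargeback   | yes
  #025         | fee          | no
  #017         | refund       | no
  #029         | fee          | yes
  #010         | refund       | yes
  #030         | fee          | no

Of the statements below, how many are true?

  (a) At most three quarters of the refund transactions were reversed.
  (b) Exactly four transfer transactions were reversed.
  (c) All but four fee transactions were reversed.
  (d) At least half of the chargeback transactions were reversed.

3

(a) refund: |A| = 9, |A ∩ B| = 6; needs |A ∩ B| / |A| ≤ 3/4 — true.
(b) transfer: |A| = 7, |A ∩ B| = 4; needs |A ∩ B| = 4 — true.
(c) fee: |A| = 6, |A ∩ B| = 2; needs |A ∖ B| = 4 — true.
(d) chargeback: |A| = 9, |A ∩ B| = 4; needs |A ∩ B| ≥ |A ∖ B| — false.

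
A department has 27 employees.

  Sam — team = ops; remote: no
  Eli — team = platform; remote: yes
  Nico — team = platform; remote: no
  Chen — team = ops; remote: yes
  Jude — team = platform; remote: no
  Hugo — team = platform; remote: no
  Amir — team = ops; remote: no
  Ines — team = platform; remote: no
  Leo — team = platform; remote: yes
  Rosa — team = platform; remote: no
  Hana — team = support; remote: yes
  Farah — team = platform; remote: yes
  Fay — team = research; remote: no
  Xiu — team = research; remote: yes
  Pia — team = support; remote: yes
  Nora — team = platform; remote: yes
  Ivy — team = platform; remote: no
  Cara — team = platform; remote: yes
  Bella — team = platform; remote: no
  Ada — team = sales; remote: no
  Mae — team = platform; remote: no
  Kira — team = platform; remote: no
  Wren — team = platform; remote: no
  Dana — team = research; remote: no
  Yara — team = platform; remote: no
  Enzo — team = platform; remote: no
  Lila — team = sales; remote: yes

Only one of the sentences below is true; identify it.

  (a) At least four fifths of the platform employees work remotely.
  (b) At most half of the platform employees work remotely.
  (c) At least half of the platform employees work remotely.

(b)

|A| = 17, |A ∩ B| = 5, |A ∖ B| = 12.
(a) requires |A ∩ B| / |A| ≥ 4/5: false.
(b) requires |A ∩ B| ≤ |A ∖ B|: true.
(c) requires |A ∩ B| ≥ |A ∖ B|: false.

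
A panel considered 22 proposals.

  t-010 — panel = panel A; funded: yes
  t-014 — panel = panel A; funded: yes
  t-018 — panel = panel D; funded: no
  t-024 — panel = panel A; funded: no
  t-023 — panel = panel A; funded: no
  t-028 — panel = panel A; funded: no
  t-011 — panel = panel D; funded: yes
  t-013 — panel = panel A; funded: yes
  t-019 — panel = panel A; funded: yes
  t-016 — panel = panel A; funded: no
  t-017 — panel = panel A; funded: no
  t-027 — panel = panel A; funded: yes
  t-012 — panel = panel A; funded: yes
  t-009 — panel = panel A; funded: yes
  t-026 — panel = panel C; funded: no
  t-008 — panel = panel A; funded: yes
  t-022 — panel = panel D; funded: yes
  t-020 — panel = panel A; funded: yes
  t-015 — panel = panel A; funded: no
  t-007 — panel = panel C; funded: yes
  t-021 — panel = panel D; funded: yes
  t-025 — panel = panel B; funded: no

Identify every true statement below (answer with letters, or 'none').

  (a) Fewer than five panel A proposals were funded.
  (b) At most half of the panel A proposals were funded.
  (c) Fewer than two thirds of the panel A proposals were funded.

|A| = 15, |A ∩ B| = 9, |A ∖ B| = 6.
(a) |A ∩ B| < 5: fails.
(b) |A ∩ B| ≤ |A ∖ B|: fails.
(c) |A ∩ B| / |A| < 2/3: holds.

(c)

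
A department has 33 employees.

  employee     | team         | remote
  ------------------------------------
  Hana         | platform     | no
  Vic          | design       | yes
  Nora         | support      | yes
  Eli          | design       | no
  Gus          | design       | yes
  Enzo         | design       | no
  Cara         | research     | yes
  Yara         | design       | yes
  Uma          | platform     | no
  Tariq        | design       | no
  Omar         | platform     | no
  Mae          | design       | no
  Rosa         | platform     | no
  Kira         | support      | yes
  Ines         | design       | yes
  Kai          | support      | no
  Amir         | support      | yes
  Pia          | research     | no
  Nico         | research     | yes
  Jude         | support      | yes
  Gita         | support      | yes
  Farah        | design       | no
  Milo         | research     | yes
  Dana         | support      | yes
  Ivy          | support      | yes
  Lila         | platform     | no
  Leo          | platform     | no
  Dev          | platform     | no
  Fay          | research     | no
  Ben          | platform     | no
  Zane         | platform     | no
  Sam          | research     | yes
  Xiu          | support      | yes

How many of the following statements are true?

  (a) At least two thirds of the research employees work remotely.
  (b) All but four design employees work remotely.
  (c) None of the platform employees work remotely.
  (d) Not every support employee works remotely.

3

(a) research: |A| = 6, |A ∩ B| = 4; needs |A ∩ B| / |A| ≥ 2/3 — true.
(b) design: |A| = 9, |A ∩ B| = 4; needs |A ∖ B| = 4 — false.
(c) platform: |A| = 9, |A ∩ B| = 0; needs A ∩ B = ∅ (|A ∩ B| = 0) — true.
(d) support: |A| = 9, |A ∩ B| = 8; needs A ⊄ B (|A ∖ B| ≥ 1) — true.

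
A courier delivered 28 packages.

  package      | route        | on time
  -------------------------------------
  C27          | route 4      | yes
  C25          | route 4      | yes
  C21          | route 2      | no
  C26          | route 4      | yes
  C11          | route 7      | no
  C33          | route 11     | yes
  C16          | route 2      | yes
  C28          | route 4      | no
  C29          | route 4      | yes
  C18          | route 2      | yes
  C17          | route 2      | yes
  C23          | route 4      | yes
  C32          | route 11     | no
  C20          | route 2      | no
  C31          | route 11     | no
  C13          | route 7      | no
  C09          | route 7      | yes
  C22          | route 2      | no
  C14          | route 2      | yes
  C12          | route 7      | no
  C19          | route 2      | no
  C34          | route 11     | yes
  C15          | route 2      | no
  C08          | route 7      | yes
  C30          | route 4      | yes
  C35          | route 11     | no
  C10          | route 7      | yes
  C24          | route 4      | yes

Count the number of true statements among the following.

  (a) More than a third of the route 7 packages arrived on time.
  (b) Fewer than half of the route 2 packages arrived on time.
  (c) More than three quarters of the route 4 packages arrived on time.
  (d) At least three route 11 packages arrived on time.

3

(a) route 7: |A| = 6, |A ∩ B| = 3; needs |A ∩ B| / |A| > 1/3 — true.
(b) route 2: |A| = 9, |A ∩ B| = 4; needs |A ∩ B| < |A ∖ B| — true.
(c) route 4: |A| = 8, |A ∩ B| = 7; needs |A ∩ B| / |A| > 3/4 — true.
(d) route 11: |A| = 5, |A ∩ B| = 2; needs |A ∩ B| ≥ 3 — false.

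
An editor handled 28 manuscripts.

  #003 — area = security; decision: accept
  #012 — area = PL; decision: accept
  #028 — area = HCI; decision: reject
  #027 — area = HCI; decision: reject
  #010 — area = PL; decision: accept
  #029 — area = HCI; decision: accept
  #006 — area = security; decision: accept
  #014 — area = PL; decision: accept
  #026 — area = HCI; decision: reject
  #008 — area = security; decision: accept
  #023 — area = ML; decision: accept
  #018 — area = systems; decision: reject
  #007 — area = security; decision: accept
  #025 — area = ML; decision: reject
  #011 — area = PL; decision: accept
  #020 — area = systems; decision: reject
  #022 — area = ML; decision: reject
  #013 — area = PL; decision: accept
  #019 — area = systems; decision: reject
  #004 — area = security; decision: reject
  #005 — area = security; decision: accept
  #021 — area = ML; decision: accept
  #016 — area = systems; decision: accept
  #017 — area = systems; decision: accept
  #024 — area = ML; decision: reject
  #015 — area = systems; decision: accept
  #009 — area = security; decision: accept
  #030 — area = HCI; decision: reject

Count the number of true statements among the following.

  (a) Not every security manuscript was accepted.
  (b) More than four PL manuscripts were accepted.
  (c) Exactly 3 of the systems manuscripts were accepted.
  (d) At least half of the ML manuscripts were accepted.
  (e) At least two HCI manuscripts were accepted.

(a) security: |A| = 7, |A ∩ B| = 6; needs A ⊄ B (|A ∖ B| ≥ 1) — true.
(b) PL: |A| = 5, |A ∩ B| = 5; needs |A ∩ B| > 4 — true.
(c) systems: |A| = 6, |A ∩ B| = 3; needs |A ∩ B| = 3 — true.
(d) ML: |A| = 5, |A ∩ B| = 2; needs |A ∩ B| ≥ |A ∖ B| — false.
(e) HCI: |A| = 5, |A ∩ B| = 1; needs |A ∩ B| ≥ 2 — false.

3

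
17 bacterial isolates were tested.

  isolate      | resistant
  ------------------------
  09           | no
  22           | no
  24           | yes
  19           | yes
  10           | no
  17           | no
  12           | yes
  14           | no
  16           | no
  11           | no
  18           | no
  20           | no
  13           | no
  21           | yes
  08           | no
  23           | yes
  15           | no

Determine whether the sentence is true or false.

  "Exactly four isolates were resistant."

False

'Exactly four isolates were resistant' holds iff |A ∩ B| = 4.
|A| = 17, |A ∩ B| = 5, |A ∖ B| = 12.
|A ∩ B| = 5, so the statement is false.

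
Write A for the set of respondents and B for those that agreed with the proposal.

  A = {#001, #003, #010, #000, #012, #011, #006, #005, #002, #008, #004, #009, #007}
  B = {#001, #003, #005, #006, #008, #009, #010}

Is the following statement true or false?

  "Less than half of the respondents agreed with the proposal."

False

The determiner here denotes the relation: |A ∩ B| < |A ∖ B|.
A (the restrictor) = {#001, #003, #010, #000, #012, #011, #006, #005, #002, #008, #004, #009, #007}, |A| = 13.
A ∩ B = {#001, #003, #010, #006, #005, #008, #009}, so |A ∩ B| = 7.
A ∖ B = {#000, #012, #011, #002, #004, #007}, so |A ∖ B| = 6.
7 > 6, so the statement is false.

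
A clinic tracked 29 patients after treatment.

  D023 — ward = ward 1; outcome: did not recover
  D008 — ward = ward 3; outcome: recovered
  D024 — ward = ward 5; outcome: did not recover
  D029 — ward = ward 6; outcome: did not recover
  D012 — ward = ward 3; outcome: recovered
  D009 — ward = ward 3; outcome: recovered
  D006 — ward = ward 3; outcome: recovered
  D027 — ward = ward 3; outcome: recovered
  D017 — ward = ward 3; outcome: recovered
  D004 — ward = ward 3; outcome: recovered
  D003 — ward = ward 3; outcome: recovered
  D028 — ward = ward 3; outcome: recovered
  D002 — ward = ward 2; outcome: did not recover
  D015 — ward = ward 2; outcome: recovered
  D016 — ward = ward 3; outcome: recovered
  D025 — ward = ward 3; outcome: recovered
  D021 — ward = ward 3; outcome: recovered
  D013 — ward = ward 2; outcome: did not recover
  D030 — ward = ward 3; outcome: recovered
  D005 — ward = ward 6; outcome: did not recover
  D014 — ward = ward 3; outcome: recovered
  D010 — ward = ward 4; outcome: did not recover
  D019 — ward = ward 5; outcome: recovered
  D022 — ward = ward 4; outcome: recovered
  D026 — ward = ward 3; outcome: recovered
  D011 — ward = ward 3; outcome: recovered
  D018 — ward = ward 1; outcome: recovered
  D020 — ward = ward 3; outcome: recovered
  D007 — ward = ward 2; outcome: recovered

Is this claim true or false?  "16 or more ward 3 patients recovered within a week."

True

Truth condition: |A ∩ B| ≥ 16.
|A| = 17, |A ∩ B| = 17, |A ∖ B| = 0.
|A ∩ B| = 17, so the statement is true.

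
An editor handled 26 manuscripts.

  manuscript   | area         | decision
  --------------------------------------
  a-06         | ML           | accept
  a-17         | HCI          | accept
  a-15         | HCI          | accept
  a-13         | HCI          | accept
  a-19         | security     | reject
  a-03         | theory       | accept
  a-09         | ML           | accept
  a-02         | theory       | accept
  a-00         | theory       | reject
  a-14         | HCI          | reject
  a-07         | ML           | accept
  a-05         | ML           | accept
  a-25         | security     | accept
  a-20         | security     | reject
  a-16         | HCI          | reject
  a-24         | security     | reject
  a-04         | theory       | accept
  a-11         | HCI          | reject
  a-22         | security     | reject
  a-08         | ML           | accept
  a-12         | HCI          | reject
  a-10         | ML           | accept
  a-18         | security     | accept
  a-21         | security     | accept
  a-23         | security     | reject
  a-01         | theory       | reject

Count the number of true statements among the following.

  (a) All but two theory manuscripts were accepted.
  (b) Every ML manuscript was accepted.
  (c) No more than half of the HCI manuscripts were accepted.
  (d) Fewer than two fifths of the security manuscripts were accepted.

(a) theory: |A| = 5, |A ∩ B| = 3; needs |A ∖ B| = 2 — true.
(b) ML: |A| = 6, |A ∩ B| = 6; needs A ⊆ B, i.e. every element of A is in B (|A ∖ B| = 0) — true.
(c) HCI: |A| = 7, |A ∩ B| = 3; needs |A ∩ B| ≤ |A ∖ B| — true.
(d) security: |A| = 8, |A ∩ B| = 3; needs |A ∩ B| / |A| < 2/5 — true.

4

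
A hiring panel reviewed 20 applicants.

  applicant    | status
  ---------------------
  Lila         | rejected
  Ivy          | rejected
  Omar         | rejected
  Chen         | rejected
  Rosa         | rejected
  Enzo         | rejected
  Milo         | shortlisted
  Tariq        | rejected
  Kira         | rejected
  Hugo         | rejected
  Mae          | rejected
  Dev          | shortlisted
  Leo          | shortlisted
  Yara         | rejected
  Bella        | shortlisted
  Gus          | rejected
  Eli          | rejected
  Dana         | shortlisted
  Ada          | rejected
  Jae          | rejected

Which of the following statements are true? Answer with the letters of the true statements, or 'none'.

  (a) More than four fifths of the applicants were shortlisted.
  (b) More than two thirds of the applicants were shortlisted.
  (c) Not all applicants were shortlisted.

|A| = 20, |A ∩ B| = 5, |A ∖ B| = 15.
(a) |A ∩ B| / |A| > 4/5: fails.
(b) |A ∩ B| / |A| > 2/3: fails.
(c) A ⊄ B (|A ∖ B| ≥ 1): holds.

(c)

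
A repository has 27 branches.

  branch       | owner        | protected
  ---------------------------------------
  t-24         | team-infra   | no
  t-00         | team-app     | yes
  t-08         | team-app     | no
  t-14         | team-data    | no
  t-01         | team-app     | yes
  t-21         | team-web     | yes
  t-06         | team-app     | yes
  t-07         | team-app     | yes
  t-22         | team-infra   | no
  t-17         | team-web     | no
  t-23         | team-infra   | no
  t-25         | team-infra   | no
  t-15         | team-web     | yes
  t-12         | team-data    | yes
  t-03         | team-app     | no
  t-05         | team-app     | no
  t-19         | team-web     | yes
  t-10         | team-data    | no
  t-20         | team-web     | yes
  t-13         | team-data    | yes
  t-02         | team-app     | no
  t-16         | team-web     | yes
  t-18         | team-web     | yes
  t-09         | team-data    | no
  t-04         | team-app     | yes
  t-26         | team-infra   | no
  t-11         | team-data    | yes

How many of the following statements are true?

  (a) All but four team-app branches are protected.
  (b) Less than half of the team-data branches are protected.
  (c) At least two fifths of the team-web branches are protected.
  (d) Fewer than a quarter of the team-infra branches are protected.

(a) team-app: |A| = 9, |A ∩ B| = 5; needs |A ∖ B| = 4 — true.
(b) team-data: |A| = 6, |A ∩ B| = 3; needs |A ∩ B| < |A ∖ B| — false.
(c) team-web: |A| = 7, |A ∩ B| = 6; needs |A ∩ B| / |A| ≥ 2/5 — true.
(d) team-infra: |A| = 5, |A ∩ B| = 0; needs |A ∩ B| / |A| < 1/4 — true.

3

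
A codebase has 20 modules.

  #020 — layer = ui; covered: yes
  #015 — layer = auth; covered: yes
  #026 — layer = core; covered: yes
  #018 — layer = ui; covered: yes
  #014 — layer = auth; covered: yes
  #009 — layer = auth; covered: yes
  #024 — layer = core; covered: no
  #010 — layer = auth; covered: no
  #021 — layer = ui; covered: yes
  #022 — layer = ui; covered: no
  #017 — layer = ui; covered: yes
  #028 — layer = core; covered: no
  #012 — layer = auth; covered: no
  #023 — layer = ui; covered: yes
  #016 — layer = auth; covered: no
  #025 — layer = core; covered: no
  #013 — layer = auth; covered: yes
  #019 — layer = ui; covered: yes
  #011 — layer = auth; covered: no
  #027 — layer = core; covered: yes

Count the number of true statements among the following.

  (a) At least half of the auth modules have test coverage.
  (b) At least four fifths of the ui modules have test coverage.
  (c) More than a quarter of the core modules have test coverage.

(a) auth: |A| = 8, |A ∩ B| = 4; needs |A ∩ B| ≥ |A ∖ B| — true.
(b) ui: |A| = 7, |A ∩ B| = 6; needs |A ∩ B| / |A| ≥ 4/5 — true.
(c) core: |A| = 5, |A ∩ B| = 2; needs |A ∩ B| / |A| > 1/4 — true.

3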